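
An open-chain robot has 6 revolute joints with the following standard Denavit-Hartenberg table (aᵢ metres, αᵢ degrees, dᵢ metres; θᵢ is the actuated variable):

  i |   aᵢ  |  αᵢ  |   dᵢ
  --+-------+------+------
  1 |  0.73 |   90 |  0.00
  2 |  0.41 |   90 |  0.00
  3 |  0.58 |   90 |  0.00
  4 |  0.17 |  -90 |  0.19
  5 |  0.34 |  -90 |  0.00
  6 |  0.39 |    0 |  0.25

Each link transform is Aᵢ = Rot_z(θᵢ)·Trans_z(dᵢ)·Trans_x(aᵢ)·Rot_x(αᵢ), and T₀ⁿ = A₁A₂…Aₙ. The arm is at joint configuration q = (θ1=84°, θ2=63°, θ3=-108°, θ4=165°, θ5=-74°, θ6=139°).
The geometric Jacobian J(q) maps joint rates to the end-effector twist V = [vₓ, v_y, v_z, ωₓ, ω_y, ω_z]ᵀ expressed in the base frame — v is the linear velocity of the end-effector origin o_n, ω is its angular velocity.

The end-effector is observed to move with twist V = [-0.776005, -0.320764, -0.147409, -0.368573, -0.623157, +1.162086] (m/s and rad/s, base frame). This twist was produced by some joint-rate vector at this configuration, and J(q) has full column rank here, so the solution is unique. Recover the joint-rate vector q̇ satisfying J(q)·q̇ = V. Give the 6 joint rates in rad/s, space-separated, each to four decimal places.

0.8750 -0.9440 -0.7290 0.4060 0.1430 0.6040

o_n = [-0.0561, 1.1414, -0.0018]
J₁: ẑ×o_n = [-1.1414, -0.0561, 0.0000], ω = ẑ
J2: z=[0.9945, -0.1045, 0.0000] o=[0.0763, 0.7260, 0.0000] → [0.0002, 0.0018, 0.3993, 0.9945, -0.1045, 0.0000]
J3: z=[0.0931, 0.8861, -0.4540] o=[0.0958, 0.9111, 0.3653] → [-0.2208, 0.1031, 0.1560, 0.0931, 0.8861, -0.4540]
J4: z=[0.2622, -0.4617, -0.8474] o=[-0.4613, 0.8879, 0.2056] → [0.3106, -0.2890, 0.2536, 0.2622, -0.4617, -0.8474]
J5: z=[0.1586, -0.8456, 0.5098] o=[-0.2497, 0.8457, 0.0698] → [-0.0901, 0.1101, 0.2106, 0.1586, -0.8456, 0.5098]
J6: z=[0.8427, 0.3850, 0.3763] o=[-0.0748, 0.7199, -0.1932] → [-0.0849, -0.1542, 0.3480, 0.8427, 0.3850, 0.3763]
q̇ = J⁺·V = [0.8750, -0.9440, -0.7290, 0.4060, 0.1430, 0.6040]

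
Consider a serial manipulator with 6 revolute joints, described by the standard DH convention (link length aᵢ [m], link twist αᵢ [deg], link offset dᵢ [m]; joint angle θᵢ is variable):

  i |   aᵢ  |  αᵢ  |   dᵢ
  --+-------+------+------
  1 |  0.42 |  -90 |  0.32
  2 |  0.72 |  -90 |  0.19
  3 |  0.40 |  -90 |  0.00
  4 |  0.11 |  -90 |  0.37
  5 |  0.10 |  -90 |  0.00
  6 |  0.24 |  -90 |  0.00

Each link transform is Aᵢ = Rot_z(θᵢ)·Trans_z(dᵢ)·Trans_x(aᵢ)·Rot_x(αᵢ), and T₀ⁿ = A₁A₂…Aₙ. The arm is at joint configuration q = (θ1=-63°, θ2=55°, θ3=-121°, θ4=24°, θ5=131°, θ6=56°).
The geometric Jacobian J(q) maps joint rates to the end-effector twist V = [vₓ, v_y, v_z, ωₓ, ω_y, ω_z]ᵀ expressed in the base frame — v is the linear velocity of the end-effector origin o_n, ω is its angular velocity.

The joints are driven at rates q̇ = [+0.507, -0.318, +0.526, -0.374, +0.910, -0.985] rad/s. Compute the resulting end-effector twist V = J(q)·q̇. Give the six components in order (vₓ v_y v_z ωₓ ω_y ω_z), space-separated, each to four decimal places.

0.0641 -0.0970 -0.3047 -0.5587 -0.1780 1.7023

o_n = [0.8828, -0.2620, -0.3338]
J₁: ẑ×o_n = [0.2620, 0.8828, -0.0000], ω = ẑ
J2: z=[0.8910, 0.4540, 0.0000] o=[0.1907, -0.3742, 0.3200] → [-0.2968, 0.5826, -0.2143, 0.8910, 0.4540, 0.0000]
J3: z=[-0.3719, 0.7299, -0.5736] o=[0.5475, -0.6559, -0.2698] → [0.1792, -0.2161, -0.3912, -0.3719, 0.7299, -0.5736]
J4: z=[0.6821, -0.2042, -0.7022] o=[0.7993, -0.3950, -0.1010] → [0.1409, 0.1002, 0.1077, 0.6821, -0.2042, -0.7022]
J5: z=[0.0836, -0.9321, 0.3524] o=[1.1316, -0.4377, -0.2928] → [-0.0236, -0.0843, -0.2173, 0.0836, -0.9321, 0.3524]
J6: z=[-0.1008, -0.3597, -0.9276] o=[1.0325, -0.4419, -0.2804] → [0.1860, 0.1335, -0.0720, -0.1008, -0.3597, -0.9276]
V = J·q̇ = [0.0641, -0.0970, -0.3047, -0.5587, -0.1780, 1.7023]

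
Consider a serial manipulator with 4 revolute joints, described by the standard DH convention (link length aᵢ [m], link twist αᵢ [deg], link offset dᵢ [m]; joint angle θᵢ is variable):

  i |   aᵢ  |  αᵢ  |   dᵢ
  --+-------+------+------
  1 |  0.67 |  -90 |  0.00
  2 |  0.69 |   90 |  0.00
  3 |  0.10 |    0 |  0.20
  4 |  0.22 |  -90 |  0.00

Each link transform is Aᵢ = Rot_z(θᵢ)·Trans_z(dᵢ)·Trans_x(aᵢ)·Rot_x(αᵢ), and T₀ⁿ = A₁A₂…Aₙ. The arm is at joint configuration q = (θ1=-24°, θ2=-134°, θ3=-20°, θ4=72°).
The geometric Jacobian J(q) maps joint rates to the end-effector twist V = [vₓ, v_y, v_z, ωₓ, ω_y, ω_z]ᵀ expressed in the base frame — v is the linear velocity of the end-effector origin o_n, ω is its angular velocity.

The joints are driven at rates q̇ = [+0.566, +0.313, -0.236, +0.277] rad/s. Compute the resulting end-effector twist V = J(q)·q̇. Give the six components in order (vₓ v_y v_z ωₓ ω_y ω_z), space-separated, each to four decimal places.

0.0544 -0.1121 0.2340 0.1004 0.2979 0.5375

o_n = [-0.0462, 0.1729, 0.5224]
J₁: ẑ×o_n = [-0.1729, -0.0462, 0.0000], ω = ẑ
J2: z=[0.4067, 0.9135, 0.0000] o=[0.6121, -0.2725, 0.0000] → [0.4773, -0.2125, 0.7825, 0.4067, 0.9135, 0.0000]
J3: z=[-0.6571, 0.2926, -0.6947] o=[0.1742, -0.0776, 0.4963] → [0.1816, 0.1703, -0.1001, -0.6571, 0.2926, -0.6947]
J4: z=[-0.6571, 0.2926, -0.6947] o=[-0.0308, -0.0237, 0.4250] → [0.1651, 0.0748, -0.1247, -0.6571, 0.2926, -0.6947]
V = J·q̇ = [0.0544, -0.1121, 0.2340, 0.1004, 0.2979, 0.5375]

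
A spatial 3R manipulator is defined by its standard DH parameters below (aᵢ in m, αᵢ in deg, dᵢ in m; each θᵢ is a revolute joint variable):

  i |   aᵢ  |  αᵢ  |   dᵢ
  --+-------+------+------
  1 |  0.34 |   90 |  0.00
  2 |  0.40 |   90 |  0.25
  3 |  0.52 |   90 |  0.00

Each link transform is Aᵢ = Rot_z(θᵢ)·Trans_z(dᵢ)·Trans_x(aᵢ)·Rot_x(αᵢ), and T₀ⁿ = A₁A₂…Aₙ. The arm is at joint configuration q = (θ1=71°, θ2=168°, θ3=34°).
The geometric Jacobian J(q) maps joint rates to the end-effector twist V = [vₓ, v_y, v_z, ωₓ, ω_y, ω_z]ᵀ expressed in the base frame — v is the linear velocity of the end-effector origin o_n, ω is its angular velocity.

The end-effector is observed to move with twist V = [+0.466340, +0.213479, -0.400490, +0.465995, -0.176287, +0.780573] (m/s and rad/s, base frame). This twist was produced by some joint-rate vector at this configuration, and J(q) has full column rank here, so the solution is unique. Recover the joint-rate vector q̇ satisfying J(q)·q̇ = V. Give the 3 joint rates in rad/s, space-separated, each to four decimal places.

o_n = [0.3573, -0.6232, 0.1728]
J₁: ẑ×o_n = [0.6232, 0.3573, -0.0000], ω = ẑ
J2: z=[0.9455, -0.3256, 0.0000] o=[0.1107, 0.3215, 0.0000] → [-0.0563, -0.1634, -0.8129, 0.9455, -0.3256, 0.0000]
J3: z=[0.0677, 0.1966, 0.9781] o=[0.2197, -0.1299, 0.0832] → [0.5002, 0.1286, -0.0605, 0.0677, 0.1966, 0.9781]
q̇ = J⁺·V = [0.8510, 0.4980, -0.0720]

0.8510 0.4980 -0.0720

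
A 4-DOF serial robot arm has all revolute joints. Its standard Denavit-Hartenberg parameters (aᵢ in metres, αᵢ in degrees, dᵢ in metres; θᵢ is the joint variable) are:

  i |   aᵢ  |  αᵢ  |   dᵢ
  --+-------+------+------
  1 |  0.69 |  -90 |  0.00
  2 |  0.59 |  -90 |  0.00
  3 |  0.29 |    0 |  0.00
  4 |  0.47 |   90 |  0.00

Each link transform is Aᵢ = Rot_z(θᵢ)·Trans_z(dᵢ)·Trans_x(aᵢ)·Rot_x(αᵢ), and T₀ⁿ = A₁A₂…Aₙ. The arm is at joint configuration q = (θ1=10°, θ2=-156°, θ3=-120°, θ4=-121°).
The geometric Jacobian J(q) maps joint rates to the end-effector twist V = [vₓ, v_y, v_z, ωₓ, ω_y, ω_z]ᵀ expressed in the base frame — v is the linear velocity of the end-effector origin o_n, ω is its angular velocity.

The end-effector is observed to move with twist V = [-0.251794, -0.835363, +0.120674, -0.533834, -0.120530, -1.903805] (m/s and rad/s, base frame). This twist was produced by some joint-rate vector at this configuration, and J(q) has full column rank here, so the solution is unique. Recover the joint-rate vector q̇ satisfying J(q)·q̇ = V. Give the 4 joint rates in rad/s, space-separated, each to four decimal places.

o_n = [0.5119, -0.0721, 0.0883]
J₁: ẑ×o_n = [0.0721, 0.5119, -0.0000], ω = ẑ
J2: z=[-0.1736, 0.9848, 0.0000] o=[0.6795, 0.1198, 0.0000] → [0.0870, 0.0153, 0.1984, -0.1736, 0.9848, 0.0000]
J3: z=[0.4006, 0.0706, 0.9135] o=[0.1487, 0.0262, 0.2400] → [0.0791, 0.3926, -0.0650, 0.4006, 0.0706, 0.9135]
J4: z=[0.4006, 0.0706, 0.9135] o=[0.2356, 0.2966, 0.1810] → [0.3303, 0.2896, -0.1672, 0.4006, 0.0706, 0.9135]
q̇ = J⁺·V = [-0.6760, -0.0260, -0.9680, -0.3760]

-0.6760 -0.0260 -0.9680 -0.3760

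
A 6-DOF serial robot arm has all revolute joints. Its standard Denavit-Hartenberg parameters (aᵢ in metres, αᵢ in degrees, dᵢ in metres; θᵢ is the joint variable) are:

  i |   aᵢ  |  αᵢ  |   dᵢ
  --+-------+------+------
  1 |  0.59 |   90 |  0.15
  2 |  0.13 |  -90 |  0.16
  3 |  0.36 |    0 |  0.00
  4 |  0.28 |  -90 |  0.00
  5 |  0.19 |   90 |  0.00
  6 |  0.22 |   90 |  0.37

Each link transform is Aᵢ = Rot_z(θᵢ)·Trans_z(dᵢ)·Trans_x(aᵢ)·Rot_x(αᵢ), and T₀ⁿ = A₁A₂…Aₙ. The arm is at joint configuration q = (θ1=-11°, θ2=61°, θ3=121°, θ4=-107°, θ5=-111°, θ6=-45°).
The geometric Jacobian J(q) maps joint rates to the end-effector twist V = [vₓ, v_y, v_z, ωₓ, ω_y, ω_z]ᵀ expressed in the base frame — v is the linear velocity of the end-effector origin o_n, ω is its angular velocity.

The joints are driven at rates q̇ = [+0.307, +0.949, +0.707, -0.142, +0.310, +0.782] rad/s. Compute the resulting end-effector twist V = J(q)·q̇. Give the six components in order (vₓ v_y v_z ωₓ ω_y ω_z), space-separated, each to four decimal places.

o_n = [0.3110, -0.1095, 0.0660]
J₁: ẑ×o_n = [0.1095, 0.3110, -0.0000], ω = ẑ
J2: z=[-0.1908, -0.9816, 0.0000] o=[0.5792, -0.1126, 0.1500] → [0.0825, -0.0160, -0.2638, -0.1908, -0.9816, 0.0000]
J3: z=[-0.8586, 0.1669, 0.4848] o=[0.6105, -0.2817, 0.2637] → [-0.1165, -0.3150, -0.0978, -0.8586, 0.1669, 0.4848]
J4: z=[-0.8586, 0.1669, 0.4848] o=[0.5811, 0.0384, 0.1015] → [0.0658, -0.1615, 0.1721, -0.8586, 0.1669, 0.4848]
J5: z=[0.0700, 0.9748, -0.2116] o=[0.7234, 0.0798, 0.3392] → [-0.3064, 0.1064, 0.3888, 0.0700, 0.9748, -0.2116]
J6: z=[-0.1665, -0.1977, -0.9660] o=[0.5365, 0.0993, 0.3674] → [-0.1421, 0.1677, -0.0098, -0.1665, -0.1977, -0.9660]
V = J·q̇ = [-0.1859, 0.0446, -0.2311, -0.7747, -0.6897, -0.2401]

-0.1859 0.0446 -0.2311 -0.7747 -0.6897 -0.2401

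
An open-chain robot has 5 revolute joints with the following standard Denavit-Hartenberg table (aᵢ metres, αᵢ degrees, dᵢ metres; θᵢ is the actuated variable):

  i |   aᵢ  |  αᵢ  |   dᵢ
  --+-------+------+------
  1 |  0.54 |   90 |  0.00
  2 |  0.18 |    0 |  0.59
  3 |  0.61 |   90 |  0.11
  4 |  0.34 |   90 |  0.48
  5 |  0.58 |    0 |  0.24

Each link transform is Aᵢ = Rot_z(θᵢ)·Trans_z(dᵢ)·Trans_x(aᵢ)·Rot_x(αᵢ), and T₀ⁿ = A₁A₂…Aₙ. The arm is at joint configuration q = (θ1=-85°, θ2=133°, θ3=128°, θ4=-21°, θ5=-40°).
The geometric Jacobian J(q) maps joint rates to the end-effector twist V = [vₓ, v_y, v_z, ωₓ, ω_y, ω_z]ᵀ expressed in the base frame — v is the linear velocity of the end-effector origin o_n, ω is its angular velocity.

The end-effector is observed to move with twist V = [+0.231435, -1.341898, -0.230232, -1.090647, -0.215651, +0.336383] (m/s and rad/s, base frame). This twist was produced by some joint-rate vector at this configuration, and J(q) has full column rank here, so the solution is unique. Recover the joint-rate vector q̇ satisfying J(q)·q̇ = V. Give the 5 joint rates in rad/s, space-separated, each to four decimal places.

o_n = [-0.1841, -0.1314, -1.0923]
J₁: ẑ×o_n = [0.1314, -0.1841, 0.0000], ω = ẑ
J2: z=[-0.9962, -0.0872, 0.0000] o=[0.0471, -0.5379, 0.0000] → [0.0952, -1.0882, -0.4251, -0.9962, -0.0872, 0.0000]
J3: z=[-0.9962, -0.0872, 0.0000] o=[-0.5514, -0.4671, 0.1316] → [0.1067, -1.2193, -0.3024, -0.9962, -0.0872, 0.0000]
J4: z=[-0.0861, 0.9839, 0.1564] o=[-0.6693, -0.3816, -0.4708] → [-0.6506, 0.0224, -0.4989, -0.0861, 0.9839, 0.1564]
J5: z=[0.9349, 0.0255, 0.3540] o=[-0.5936, 0.1508, -0.7093] → [0.0901, 0.5031, -0.2743, 0.9349, 0.0255, 0.3540]
q̇ = J⁺·V = [0.3920, 0.1270, 0.8840, -0.1270, -0.1010]

0.3920 0.1270 0.8840 -0.1270 -0.1010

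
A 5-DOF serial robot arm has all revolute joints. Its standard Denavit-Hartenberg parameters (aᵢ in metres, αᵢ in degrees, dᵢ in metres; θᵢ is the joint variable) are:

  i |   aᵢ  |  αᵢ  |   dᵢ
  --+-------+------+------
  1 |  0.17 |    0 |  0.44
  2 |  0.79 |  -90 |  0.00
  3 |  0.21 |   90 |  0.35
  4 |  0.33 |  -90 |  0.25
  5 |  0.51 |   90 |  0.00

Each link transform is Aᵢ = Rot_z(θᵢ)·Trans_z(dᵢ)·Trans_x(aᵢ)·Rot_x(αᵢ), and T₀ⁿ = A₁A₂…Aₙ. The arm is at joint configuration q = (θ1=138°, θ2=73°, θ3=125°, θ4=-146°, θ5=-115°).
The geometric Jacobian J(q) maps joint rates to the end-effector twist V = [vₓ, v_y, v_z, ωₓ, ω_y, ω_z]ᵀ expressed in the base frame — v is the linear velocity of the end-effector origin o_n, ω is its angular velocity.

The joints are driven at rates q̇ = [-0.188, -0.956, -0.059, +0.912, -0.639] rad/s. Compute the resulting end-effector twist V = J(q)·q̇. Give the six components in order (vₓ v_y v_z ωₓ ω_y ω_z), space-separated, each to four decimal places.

o_n = [-1.0997, -0.8047, -0.0628]
J₁: ẑ×o_n = [0.8047, -1.0997, 0.0000], ω = ẑ
J2: z=[0.0000, 0.0000, 1.0000] o=[-0.1263, 0.1138, 0.4400] → [0.9185, -0.9734, 0.0000, 0.0000, 0.0000, 1.0000]
J3: z=[0.5150, -0.8572, 0.0000] o=[-0.8035, -0.2931, 0.4400] → [0.4310, 0.2590, -0.5174, 0.5150, -0.8572, 0.0000]
J4: z=[-0.7022, -0.4219, -0.5736] o=[-0.5200, -0.5311, 0.2680] → [-0.0174, 0.1003, -0.0524, -0.7022, -0.4219, -0.5736]
J5: z=[-0.1521, 0.8758, -0.4581] o=[-0.9251, -0.5592, 0.3487] → [-0.4729, 0.0174, 0.1903, -0.1521, 0.8758, -0.4581]
V = J·q̇ = [-0.7685, 1.2023, -0.1389, -0.5736, -0.8938, -1.3744]

-0.7685 1.2023 -0.1389 -0.5736 -0.8938 -1.3744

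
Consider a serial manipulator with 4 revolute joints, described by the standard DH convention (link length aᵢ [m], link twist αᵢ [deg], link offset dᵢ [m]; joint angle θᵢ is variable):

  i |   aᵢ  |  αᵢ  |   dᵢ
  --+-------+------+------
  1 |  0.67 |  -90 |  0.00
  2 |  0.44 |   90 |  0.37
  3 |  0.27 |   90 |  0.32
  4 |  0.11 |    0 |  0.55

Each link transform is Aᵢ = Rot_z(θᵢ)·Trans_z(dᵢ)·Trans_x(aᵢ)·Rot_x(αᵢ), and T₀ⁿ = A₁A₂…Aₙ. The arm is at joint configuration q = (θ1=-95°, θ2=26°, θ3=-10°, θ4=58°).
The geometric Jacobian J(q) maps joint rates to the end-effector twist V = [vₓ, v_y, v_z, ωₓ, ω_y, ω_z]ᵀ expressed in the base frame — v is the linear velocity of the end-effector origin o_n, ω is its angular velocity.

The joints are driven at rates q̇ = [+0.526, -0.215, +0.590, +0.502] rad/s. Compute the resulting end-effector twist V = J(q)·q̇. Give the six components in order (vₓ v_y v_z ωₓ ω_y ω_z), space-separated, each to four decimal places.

o_n = [-0.3543, -1.4259, 0.0787]
J₁: ẑ×o_n = [1.4259, -0.3543, 0.0000], ω = ẑ
J2: z=[0.9962, -0.0872, 0.0000] o=[-0.0584, -0.6675, 0.0000] → [-0.0069, -0.0784, -0.7814, 0.9962, -0.0872, 0.0000]
J3: z=[-0.0382, -0.4367, 0.8988] o=[0.2757, -1.0937, -0.1929] → [0.1800, -0.5559, -0.2624, -0.0382, -0.4367, 0.8988]
J4: z=[-0.9675, 0.2413, 0.0761] o=[0.1960, -1.4674, -0.0218] → [0.0211, 0.0554, 0.0927, -0.9675, 0.2413, 0.0761]
V = J·q̇ = [0.8683, -0.4696, 0.0597, -0.7224, -0.1178, 1.0945]

0.8683 -0.4696 0.0597 -0.7224 -0.1178 1.0945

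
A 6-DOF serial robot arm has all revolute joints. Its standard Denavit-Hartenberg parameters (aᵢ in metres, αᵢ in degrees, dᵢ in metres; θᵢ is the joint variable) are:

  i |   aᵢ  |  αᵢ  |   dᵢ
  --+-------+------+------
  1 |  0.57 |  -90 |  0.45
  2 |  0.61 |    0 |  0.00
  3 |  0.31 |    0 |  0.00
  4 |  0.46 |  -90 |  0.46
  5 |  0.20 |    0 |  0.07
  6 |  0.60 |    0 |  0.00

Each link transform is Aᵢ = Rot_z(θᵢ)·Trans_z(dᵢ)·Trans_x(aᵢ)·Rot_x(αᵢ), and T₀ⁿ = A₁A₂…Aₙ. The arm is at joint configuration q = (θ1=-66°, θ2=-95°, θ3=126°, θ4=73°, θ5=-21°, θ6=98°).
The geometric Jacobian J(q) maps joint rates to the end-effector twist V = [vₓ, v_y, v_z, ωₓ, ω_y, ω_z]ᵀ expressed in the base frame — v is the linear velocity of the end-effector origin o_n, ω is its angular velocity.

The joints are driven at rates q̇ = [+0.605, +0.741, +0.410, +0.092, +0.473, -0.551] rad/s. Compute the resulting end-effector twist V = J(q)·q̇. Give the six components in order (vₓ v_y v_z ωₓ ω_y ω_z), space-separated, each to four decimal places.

-0.0419 0.6845 -0.0241 1.1663 0.4364 0.5861

o_n = [0.1654, -0.5016, 0.1565]
J₁: ẑ×o_n = [0.5016, 0.1654, -0.0000], ω = ẑ
J2: z=[0.9135, 0.4067, 0.0000] o=[0.2318, -0.5207, 0.4500] → [-0.1194, 0.2681, 0.0445, 0.9135, 0.4067, 0.0000]
J3: z=[0.9135, 0.4067, 0.0000] o=[0.2102, -0.4722, 1.0577] → [-0.3665, 0.8233, -0.0087, 0.9135, 0.4067, 0.0000]
J4: z=[0.9135, 0.4067, 0.0000] o=[0.3183, -0.7149, 0.8980] → [-0.3016, 0.6774, 0.2570, 0.9135, 0.4067, 0.0000]
J5: z=[-0.3947, 0.8864, 0.2419] o=[0.6933, -0.4261, 0.4517] → [-0.2434, -0.2442, 0.4977, -0.3947, 0.8864, 0.2419]
J6: z=[-0.3947, 0.8864, 0.2419] o=[0.7127, -0.2937, 0.2874] → [-0.0658, -0.1841, 0.5673, -0.3947, 0.8864, 0.2419]
V = J·q̇ = [-0.0419, 0.6845, -0.0241, 1.1663, 0.4364, 0.5861]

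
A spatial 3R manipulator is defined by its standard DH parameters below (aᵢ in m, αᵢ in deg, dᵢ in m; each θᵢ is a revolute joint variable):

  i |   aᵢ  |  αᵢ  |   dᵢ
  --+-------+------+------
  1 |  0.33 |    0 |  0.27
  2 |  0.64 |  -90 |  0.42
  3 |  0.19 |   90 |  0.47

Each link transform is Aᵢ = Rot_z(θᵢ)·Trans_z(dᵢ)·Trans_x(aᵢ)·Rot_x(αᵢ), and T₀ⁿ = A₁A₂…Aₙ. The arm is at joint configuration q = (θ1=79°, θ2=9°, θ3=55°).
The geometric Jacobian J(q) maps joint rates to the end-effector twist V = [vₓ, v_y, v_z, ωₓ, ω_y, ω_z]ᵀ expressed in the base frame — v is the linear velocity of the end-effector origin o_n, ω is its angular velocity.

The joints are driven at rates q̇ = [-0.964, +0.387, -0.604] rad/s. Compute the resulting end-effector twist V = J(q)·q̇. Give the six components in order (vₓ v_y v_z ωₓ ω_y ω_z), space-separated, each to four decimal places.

o_n = [-0.3806, 1.0889, 0.5344]
J₁: ẑ×o_n = [-1.0889, -0.3806, 0.0000], ω = ẑ
J2: z=[0.0000, 0.0000, 1.0000] o=[0.0630, 0.3239, 0.2700] → [-0.7649, -0.4436, 0.0000, 0.0000, 0.0000, 1.0000]
J3: z=[-0.9994, 0.0349, 0.0000] o=[0.0853, 0.9635, 0.6900] → [-0.0054, -0.1555, -0.1090, -0.9994, 0.0349, 0.0000]
V = J·q̇ = [0.7569, 0.2892, 0.0658, 0.6036, -0.0211, -0.5770]

0.7569 0.2892 0.0658 0.6036 -0.0211 -0.5770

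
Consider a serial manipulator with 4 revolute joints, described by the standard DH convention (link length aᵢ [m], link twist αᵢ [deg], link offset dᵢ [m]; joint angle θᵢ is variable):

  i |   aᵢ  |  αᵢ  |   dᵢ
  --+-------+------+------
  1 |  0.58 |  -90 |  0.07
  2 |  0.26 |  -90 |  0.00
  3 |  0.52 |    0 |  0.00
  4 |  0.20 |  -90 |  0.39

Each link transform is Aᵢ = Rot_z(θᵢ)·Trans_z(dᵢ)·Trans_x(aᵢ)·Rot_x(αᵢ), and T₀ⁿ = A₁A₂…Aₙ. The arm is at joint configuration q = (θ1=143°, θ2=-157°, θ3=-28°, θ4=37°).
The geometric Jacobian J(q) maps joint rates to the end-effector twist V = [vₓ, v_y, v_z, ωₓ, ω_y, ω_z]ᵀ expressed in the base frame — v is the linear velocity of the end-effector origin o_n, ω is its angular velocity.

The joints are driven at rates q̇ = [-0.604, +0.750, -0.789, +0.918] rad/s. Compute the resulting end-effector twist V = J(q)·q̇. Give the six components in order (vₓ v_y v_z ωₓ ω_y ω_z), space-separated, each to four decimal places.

o_n = [-0.0391, -0.2370, 0.7872]
J₁: ẑ×o_n = [0.2370, -0.0391, 0.0000], ω = ẑ
J2: z=[-0.6018, -0.7986, 0.0000] o=[-0.4632, 0.3491, 0.0700] → [-0.5728, 0.4316, 0.6914, -0.6018, -0.7986, 0.0000]
J3: z=[-0.3121, 0.2351, 0.9205] o=[-0.2721, 0.2050, 0.1716] → [0.5517, 0.4065, 0.0832, -0.3121, 0.2351, 0.9205]
J4: z=[-0.3121, 0.2351, 0.9205] o=[-0.0815, -0.2443, 0.3510] → [0.0959, 0.1751, -0.0122, -0.3121, 0.2351, 0.9205]
V = J·q̇ = [-0.9200, 0.1873, 0.4417, -0.4916, -0.5686, -0.4853]

-0.9200 0.1873 0.4417 -0.4916 -0.5686 -0.4853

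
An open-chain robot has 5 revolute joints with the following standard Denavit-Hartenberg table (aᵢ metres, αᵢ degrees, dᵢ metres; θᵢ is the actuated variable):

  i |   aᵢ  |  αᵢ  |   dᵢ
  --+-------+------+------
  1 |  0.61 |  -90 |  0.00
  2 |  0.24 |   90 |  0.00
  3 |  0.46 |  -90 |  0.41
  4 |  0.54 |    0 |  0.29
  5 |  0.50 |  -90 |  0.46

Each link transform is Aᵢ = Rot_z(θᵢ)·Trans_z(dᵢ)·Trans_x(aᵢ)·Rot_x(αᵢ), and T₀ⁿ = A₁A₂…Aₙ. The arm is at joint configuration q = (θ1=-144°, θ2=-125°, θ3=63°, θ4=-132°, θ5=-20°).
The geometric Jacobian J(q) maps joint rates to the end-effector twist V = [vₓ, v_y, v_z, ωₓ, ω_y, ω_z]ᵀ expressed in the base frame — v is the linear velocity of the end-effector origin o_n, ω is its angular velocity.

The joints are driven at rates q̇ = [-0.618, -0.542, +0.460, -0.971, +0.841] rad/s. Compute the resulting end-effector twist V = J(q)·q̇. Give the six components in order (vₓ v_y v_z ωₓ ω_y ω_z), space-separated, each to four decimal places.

o_n = [-0.0506, -0.0801, -1.0783]
J₁: ẑ×o_n = [0.0801, -0.0506, 0.0000], ω = ẑ
J2: z=[0.5878, -0.8090, 0.0000] o=[-0.4935, -0.3585, 0.0000] → [0.8723, 0.6338, 0.5220, 0.5878, -0.8090, 0.0000]
J3: z=[0.6627, 0.4815, -0.5736] o=[-0.3821, -0.2776, 0.1966] → [-0.5005, 0.6547, -0.0287, 0.6627, 0.4815, -0.5736]
J4: z=[-0.1466, -0.6677, -0.7299] o=[0.2274, -0.3414, 0.1325] → [0.9991, 0.0254, -0.2239, -0.1466, -0.6677, -0.7299]
J5: z=[-0.1466, -0.6677, -0.7299] o=[0.1855, -0.1367, -0.4437] → [0.4650, 0.0793, -0.1659, -0.1466, -0.6677, -0.7299]
V = J·q̇ = [-1.3317, 0.0309, -0.2182, 0.0053, 0.7468, -0.7870]

-1.3317 0.0309 -0.2182 0.0053 0.7468 -0.7870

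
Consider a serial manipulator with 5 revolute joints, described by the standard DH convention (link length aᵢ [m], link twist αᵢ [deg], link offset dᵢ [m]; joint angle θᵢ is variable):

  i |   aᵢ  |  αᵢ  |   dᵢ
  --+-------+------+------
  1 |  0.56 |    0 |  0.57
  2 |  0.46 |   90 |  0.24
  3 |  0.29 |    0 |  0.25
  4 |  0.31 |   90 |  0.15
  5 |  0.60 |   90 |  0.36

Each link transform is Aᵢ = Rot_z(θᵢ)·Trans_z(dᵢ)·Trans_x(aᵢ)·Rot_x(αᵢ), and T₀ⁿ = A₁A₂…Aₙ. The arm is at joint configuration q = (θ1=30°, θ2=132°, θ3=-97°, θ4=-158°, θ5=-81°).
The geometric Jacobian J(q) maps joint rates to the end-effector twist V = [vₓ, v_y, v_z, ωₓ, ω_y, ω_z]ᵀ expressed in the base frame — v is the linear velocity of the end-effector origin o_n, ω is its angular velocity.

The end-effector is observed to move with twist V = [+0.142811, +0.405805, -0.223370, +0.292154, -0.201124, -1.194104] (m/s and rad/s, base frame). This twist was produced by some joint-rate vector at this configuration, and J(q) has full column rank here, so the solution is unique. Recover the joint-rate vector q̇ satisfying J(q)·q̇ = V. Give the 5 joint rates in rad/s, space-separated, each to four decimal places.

o_n = [-0.2097, 0.3032, 1.0054]
J₁: ẑ×o_n = [-0.3032, -0.2097, 0.0000], ω = ẑ
J2: z=[0.0000, 0.0000, 1.0000] o=[0.4850, 0.2800, 0.5700] → [-0.0232, -0.6947, 0.0000, 0.0000, 0.0000, 1.0000]
J3: z=[0.3090, 0.9511, 0.0000] o=[0.0475, 0.4221, 0.8100] → [0.1859, -0.0604, 0.2079, 0.3090, 0.9511, 0.0000]
J4: z=[0.3090, 0.9511, 0.0000] o=[0.1584, 0.6490, 0.5222] → [0.4596, -0.1493, 0.2432, 0.3090, 0.9511, 0.0000]
J5: z=[-0.9187, 0.2985, 0.2588] o=[0.2810, 0.7669, 0.8216] → [0.1749, 0.0419, 0.5724, -0.9187, 0.2985, 0.2588]
q̇ = J⁺·V = [-0.7300, -0.3730, -0.0760, -0.0250, -0.3520]

-0.7300 -0.3730 -0.0760 -0.0250 -0.3520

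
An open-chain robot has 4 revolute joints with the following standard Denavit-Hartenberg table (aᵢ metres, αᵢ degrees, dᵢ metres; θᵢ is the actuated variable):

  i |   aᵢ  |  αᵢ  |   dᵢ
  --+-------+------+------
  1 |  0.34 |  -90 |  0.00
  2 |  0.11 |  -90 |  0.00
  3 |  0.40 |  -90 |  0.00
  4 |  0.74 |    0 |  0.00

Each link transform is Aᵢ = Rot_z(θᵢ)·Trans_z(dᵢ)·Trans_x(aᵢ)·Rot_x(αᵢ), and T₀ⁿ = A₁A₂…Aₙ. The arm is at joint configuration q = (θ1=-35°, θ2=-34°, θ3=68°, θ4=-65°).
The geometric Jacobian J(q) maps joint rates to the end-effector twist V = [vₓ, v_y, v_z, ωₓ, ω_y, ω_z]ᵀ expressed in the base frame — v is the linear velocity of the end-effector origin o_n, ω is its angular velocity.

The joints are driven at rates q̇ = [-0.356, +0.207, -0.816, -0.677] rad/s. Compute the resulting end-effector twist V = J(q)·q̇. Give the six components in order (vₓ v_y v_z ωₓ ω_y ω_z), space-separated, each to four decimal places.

o_n = [0.4627, -1.1307, -0.3452]
J₁: ẑ×o_n = [1.1307, 0.4627, -0.0000], ω = ẑ
J2: z=[0.5736, 0.8192, 0.0000] o=[0.2785, -0.1950, 0.0000] → [-0.2828, 0.1980, -0.6876, 0.5736, 0.8192, 0.0000]
J3: z=[0.4581, -0.3207, -0.8290] o=[0.3532, -0.2473, 0.0615] → [-0.6019, 0.0955, -0.3695, 0.4581, -0.3207, -0.8290]
J4: z=[-0.8445, 0.1340, -0.5185] o=[0.2422, -0.6224, 0.1453] → [-0.3293, -0.5285, 0.3998, -0.8445, 0.1340, -0.5185]
V = J·q̇ = [0.2530, 0.1561, -0.1114, 0.3167, 0.3405, 0.6715]

0.2530 0.1561 -0.1114 0.3167 0.3405 0.6715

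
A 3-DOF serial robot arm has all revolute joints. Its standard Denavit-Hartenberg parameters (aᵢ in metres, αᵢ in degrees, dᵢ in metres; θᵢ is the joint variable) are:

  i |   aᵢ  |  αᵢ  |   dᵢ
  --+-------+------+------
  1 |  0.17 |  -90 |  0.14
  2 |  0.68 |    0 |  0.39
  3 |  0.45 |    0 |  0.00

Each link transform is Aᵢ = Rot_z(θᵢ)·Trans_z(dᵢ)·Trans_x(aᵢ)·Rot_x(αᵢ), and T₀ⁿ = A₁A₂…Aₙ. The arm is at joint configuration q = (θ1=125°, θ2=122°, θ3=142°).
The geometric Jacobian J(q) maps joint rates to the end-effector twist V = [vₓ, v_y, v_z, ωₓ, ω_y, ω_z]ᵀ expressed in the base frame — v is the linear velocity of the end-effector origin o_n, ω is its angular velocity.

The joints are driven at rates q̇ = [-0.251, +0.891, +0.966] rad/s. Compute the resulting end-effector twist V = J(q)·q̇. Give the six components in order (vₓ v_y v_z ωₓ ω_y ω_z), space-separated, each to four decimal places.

-0.2869 0.3059 0.4084 -1.5212 -1.0651 -0.2510

o_n = [-0.1833, -0.4181, 0.0109]
J₁: ẑ×o_n = [0.4181, -0.1833, 0.0000], ω = ẑ
J2: z=[-0.8192, -0.5736, 0.0000] o=[-0.0975, 0.1393, 0.1400] → [0.0741, -0.1058, 0.4074, -0.8192, -0.5736, 0.0000]
J3: z=[-0.8192, -0.5736, 0.0000] o=[-0.2103, -0.3796, -0.4367] → [-0.2567, 0.3666, 0.0470, -0.8192, -0.5736, 0.0000]
V = J·q̇ = [-0.2869, 0.3059, 0.4084, -1.5212, -1.0651, -0.2510]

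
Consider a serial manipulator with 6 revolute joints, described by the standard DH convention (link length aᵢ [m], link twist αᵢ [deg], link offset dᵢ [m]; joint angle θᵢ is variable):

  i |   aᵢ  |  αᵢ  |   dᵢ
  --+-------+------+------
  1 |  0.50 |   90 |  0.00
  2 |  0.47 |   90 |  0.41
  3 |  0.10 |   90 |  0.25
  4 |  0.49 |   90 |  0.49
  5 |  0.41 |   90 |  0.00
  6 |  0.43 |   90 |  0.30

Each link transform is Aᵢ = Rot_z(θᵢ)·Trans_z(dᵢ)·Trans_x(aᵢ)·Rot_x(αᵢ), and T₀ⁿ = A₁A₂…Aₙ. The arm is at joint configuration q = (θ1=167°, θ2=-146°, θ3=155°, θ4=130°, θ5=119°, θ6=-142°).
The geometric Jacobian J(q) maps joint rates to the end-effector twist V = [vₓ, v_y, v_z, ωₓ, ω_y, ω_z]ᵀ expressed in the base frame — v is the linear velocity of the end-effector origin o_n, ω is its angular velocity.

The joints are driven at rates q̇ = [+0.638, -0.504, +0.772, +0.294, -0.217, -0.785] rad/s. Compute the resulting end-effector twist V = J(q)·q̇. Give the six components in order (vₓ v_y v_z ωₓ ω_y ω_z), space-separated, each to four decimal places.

-0.4580 1.1248 1.0070 -0.2778 -0.4143 0.8862

o_n = [1.0677, 0.5785, -0.1916]
J₁: ẑ×o_n = [-0.5785, 1.0677, 0.0000], ω = ẑ
J2: z=[0.2250, 0.9744, 0.0000] o=[-0.4872, 0.1125, 0.0000] → [-0.1867, 0.0431, -1.4102, 0.2250, 0.9744, 0.0000]
J3: z=[0.5449, -0.1258, 0.8290] o=[-0.0153, 0.4243, -0.2628] → [-0.1368, 0.8590, 0.2202, 0.5449, -0.1258, 0.8290]
J4: z=[0.5453, 0.8043, -0.2363] o=[0.0572, 0.4509, -0.0049] → [-0.1200, -0.1370, -0.7432, 0.5453, 0.8043, -0.2363]
J5: z=[-0.1378, 0.3641, 0.9211] o=[0.7296, 0.6149, 0.0309] → [-0.0475, 0.2808, -0.1181, -0.1378, 0.3641, 0.9211]
J6: z=[0.9875, -0.0209, 0.1560] o=[0.7607, 0.9967, -0.1153] → [0.0668, 0.1231, -0.4065, 0.9875, -0.0209, 0.1560]
V = J·q̇ = [-0.4580, 1.1248, 1.0070, -0.2778, -0.4143, 0.8862]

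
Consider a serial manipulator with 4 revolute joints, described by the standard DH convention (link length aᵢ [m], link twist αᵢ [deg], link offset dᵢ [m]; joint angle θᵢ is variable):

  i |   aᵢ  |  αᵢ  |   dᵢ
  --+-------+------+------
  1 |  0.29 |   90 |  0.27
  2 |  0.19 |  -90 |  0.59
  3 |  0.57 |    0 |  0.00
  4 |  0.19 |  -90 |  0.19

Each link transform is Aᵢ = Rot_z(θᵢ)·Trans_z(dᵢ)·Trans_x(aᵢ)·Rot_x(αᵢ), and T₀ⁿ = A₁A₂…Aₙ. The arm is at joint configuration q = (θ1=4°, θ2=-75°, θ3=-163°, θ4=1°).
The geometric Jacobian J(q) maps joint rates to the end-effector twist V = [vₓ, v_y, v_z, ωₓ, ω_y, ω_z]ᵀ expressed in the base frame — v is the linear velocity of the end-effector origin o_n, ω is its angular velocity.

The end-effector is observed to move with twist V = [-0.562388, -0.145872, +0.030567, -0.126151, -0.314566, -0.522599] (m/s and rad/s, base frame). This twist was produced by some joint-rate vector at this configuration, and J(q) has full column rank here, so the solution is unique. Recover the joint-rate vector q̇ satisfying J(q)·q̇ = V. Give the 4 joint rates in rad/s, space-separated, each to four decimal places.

-0.4830 0.3050 -0.0510 -0.1020

o_n = [0.3909, -0.7900, 0.8367]
J₁: ẑ×o_n = [0.7900, 0.3909, -0.0000], ω = ẑ
J2: z=[0.0698, -0.9976, 0.0000] o=[0.2893, 0.0202, 0.2700] → [-0.5653, -0.0395, 0.0449, 0.0698, -0.9976, 0.0000]
J3: z=[0.9636, 0.0674, 0.2588] o=[0.3795, -0.5649, 0.0865] → [0.1088, -0.7200, -0.2177, 0.9636, 0.0674, 0.2588]
J4: z=[0.9636, 0.0674, 0.2588] o=[0.2504, -0.7410, 0.6130] → [0.0278, -0.1792, -0.0567, 0.9636, 0.0674, 0.2588]
q̇ = J⁺·V = [-0.4830, 0.3050, -0.0510, -0.1020]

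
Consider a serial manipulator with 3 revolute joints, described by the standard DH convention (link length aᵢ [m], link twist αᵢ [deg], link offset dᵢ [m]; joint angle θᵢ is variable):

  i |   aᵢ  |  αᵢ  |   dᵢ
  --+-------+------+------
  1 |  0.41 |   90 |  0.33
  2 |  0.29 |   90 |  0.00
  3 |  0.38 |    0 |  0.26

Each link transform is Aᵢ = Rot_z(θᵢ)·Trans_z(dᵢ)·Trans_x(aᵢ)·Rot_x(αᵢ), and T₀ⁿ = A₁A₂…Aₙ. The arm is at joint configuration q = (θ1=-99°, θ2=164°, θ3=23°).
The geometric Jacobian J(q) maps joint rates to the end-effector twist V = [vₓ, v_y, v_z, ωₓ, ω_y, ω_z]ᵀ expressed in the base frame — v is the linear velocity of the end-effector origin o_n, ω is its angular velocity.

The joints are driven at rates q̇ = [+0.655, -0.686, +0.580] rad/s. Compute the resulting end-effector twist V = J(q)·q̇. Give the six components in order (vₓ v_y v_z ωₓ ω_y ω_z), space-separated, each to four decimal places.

o_n = [-0.1258, 0.1549, 0.7563]
J₁: ẑ×o_n = [-0.1549, -0.1258, 0.0000], ω = ẑ
J2: z=[-0.9877, 0.1564, 0.0000] o=[-0.0641, -0.4050, 0.3300] → [0.0667, 0.4210, -0.5433, -0.9877, 0.1564, 0.0000]
J3: z=[-0.0431, -0.2722, 0.9613] o=[-0.0205, -0.1296, 0.4099] → [-0.3678, -0.0862, -0.0409, -0.0431, -0.2722, 0.9613]
V = J·q̇ = [-0.3606, -0.4212, 0.3490, 0.6525, -0.2652, 1.2125]

-0.3606 -0.4212 0.3490 0.6525 -0.2652 1.2125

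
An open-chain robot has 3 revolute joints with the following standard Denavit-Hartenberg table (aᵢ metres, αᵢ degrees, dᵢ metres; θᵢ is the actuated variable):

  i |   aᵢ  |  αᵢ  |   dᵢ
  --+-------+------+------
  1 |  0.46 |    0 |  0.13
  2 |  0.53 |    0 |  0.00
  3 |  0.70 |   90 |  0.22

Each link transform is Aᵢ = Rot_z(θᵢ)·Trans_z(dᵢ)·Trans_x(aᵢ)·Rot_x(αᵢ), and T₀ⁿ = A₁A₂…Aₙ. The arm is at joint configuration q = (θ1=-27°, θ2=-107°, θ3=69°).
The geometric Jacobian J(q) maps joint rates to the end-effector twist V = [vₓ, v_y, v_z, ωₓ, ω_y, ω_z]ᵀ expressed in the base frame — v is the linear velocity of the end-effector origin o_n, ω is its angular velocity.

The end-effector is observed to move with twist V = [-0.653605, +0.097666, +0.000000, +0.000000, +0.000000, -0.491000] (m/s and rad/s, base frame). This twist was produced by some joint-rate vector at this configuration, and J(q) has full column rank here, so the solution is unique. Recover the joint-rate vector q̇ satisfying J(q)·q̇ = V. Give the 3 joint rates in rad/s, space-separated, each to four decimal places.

-0.1430 -0.6760 0.3280

o_n = [0.3375, -1.2245, 0.3500]
J₁: ẑ×o_n = [1.2245, 0.3375, -0.0000], ω = ẑ
J2: z=[0.0000, 0.0000, 1.0000] o=[0.4099, -0.2088, 0.1300] → [1.0157, -0.0723, 0.0000, 0.0000, 0.0000, 1.0000]
J3: z=[0.0000, 0.0000, 1.0000] o=[0.0417, -0.5901, 0.1300] → [0.6344, 0.2958, -0.0000, 0.0000, 0.0000, 1.0000]
q̇ = J⁺·V = [-0.1430, -0.6760, 0.3280]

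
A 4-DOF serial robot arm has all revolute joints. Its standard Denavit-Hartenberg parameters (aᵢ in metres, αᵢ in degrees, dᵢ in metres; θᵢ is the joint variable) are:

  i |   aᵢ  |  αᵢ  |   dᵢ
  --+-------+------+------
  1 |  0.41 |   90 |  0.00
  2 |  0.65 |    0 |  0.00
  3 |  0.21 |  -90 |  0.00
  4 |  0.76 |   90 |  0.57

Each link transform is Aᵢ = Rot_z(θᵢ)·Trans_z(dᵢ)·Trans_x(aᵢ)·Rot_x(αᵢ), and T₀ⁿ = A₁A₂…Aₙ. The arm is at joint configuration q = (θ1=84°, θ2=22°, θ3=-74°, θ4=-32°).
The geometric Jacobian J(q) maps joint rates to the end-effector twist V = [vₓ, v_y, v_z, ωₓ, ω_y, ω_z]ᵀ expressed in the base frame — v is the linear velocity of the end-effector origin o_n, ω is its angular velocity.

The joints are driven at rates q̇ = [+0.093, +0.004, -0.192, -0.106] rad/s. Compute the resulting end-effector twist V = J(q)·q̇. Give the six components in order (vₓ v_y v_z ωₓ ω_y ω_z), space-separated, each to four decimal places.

-0.1212 -0.0380 -0.1473 -0.1957 -0.0634 0.0277

o_n = [0.6083, 1.9349, -0.0789]
J₁: ẑ×o_n = [-1.9349, 0.6083, 0.0000], ω = ẑ
J2: z=[0.9945, -0.1045, 0.0000] o=[0.0429, 0.4078, 0.0000] → [0.0083, 0.0785, 1.5779, 0.9945, -0.1045, 0.0000]
J3: z=[0.9945, -0.1045, 0.0000] o=[0.1059, 1.0071, 0.2435] → [0.0337, 0.3207, 0.9753, 0.9945, -0.1045, 0.0000]
J4: z=[0.0824, 0.7837, 0.6157] o=[0.1194, 1.1357, 0.0780] → [-0.6151, 0.3140, -0.3174, 0.0824, 0.7837, 0.6157]
V = J·q̇ = [-0.1212, -0.0380, -0.1473, -0.1957, -0.0634, 0.0277]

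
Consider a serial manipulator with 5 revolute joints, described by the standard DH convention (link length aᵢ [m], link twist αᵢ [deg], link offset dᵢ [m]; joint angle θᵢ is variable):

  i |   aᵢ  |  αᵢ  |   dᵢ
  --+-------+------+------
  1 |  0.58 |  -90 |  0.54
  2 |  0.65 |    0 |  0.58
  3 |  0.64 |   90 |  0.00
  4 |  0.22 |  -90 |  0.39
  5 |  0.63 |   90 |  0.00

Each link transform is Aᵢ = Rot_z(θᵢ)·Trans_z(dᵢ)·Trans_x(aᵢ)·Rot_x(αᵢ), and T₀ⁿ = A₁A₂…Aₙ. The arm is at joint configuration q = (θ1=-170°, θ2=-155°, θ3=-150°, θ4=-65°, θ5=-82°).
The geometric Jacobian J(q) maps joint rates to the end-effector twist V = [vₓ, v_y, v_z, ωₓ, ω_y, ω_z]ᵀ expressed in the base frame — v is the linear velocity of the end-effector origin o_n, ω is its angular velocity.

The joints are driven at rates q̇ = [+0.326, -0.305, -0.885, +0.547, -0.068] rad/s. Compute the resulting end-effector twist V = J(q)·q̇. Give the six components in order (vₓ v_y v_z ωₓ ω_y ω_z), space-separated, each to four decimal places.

o_n = [-1.1916, -0.5159, 0.7655]
J₁: ẑ×o_n = [0.5159, -1.1916, 0.0000], ω = ẑ
J2: z=[0.1736, -0.9848, 0.0000] o=[-0.5712, -0.1007, 0.5400] → [-0.2220, -0.0392, -0.6831, 0.1736, -0.9848, 0.0000]
J3: z=[0.1736, -0.9848, 0.0000] o=[0.1097, -0.5696, 0.8147] → [0.0485, 0.0086, -1.2722, 0.1736, -0.9848, 0.0000]
J4: z=[-0.8067, -0.1422, 0.5736] o=[-0.2518, -0.6334, 0.2904] → [-0.1349, -0.1558, -0.2284, -0.8067, -0.1422, 0.5736]
J5: z=[-0.4386, -0.5065, -0.7424] o=[-0.6536, -0.5017, 0.4380] → [-0.1764, 0.5430, -0.2663, -0.4386, -0.5065, -0.7424]
V = J·q̇ = [0.1312, -0.5063, 1.2274, -0.6181, 1.1286, 0.6902]

0.1312 -0.5063 1.2274 -0.6181 1.1286 0.6902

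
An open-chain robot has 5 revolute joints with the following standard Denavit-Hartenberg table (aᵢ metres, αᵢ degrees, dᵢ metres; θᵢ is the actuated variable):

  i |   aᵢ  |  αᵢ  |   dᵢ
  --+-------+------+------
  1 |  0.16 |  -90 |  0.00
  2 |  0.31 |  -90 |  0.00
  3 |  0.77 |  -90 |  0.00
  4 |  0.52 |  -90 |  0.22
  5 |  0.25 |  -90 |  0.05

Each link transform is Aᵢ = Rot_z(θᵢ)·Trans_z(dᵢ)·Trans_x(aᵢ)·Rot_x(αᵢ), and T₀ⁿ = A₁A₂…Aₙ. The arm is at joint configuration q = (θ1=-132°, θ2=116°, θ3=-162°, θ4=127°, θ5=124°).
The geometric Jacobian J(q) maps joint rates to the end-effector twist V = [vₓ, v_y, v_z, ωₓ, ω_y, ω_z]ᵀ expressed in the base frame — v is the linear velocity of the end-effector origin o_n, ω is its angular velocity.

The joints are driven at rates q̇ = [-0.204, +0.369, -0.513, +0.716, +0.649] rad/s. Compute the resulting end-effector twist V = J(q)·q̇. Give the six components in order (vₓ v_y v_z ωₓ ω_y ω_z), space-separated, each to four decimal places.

o_n = [-0.1952, -0.4664, 0.0264]
J₁: ẑ×o_n = [0.4664, -0.1952, 0.0000], ω = ẑ
J2: z=[0.7431, -0.6691, 0.0000] o=[-0.1071, -0.1189, 0.0000] → [-0.0177, -0.0196, -0.3172, 0.7431, -0.6691, 0.0000]
J3: z=[0.6014, 0.6679, 0.4384] o=[-0.0161, -0.0179, -0.2786] → [0.4003, -0.2619, -0.1501, 0.6014, 0.6679, 0.4384]
J4: z=[0.7974, -0.5357, -0.2777] o=[-0.0541, -0.4157, 0.3796] → [0.1751, 0.3208, -0.1160, 0.7974, -0.5357, -0.2777]
J5: z=[0.4013, 0.8145, -0.4189] o=[-0.1130, -0.6493, -0.1311] → [0.2049, -0.0288, 0.1404, 0.4013, 0.8145, -0.4189]
V = J·q̇ = [-0.0487, 0.3780, -0.0320, 0.7971, -0.4445, -0.8996]

-0.0487 0.3780 -0.0320 0.7971 -0.4445 -0.8996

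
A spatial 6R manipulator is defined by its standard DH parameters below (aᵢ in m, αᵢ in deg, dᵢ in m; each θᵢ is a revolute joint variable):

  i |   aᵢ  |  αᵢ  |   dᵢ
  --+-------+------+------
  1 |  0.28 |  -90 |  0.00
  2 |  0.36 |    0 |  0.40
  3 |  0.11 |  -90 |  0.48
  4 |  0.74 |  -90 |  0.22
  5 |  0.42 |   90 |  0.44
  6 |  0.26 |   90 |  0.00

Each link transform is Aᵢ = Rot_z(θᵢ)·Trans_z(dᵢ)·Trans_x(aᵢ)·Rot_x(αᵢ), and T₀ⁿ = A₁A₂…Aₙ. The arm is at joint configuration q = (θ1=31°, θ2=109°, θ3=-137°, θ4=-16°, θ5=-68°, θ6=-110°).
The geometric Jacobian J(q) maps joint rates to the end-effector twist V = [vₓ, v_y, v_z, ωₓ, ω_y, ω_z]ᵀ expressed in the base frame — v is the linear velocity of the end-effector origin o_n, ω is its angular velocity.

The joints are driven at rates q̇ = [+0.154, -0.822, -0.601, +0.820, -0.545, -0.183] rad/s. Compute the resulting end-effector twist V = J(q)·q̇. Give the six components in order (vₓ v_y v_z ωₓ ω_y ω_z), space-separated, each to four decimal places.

o_n = [0.6253, 1.4607, -0.3388]
J₁: ẑ×o_n = [-1.4607, 0.6253, 0.0000], ω = ẑ
J2: z=[-0.5150, 0.8572, 0.0000] o=[0.2400, 0.1442, 0.0000] → [-0.2904, -0.1745, -1.0083, -0.5150, 0.8572, 0.0000]
J3: z=[-0.5150, 0.8572, 0.0000] o=[-0.0665, 0.4267, -0.3404] → [0.0014, 0.0008, -1.1255, -0.5150, 0.8572, 0.0000]
J4: z=[0.4024, 0.2418, -0.8829] o=[-0.2304, 0.8882, -0.2887] → [0.4934, -0.7354, 0.0235, 0.4024, 0.2418, -0.8829]
J5: z=[0.7037, -0.6986, 0.1294] o=[0.2914, 1.4397, -0.1490] → [0.1298, 0.1767, 0.2480, 0.7037, -0.6986, 0.1294]
J6: z=[-0.3922, -0.5338, -0.7492] o=[0.8499, 1.3324, -0.3649] → [0.0822, 0.1785, -0.1702, -0.3922, -0.5338, -0.7492]
V = J·q̇ = [0.3317, -0.4928, 1.4205, 0.7511, -0.5430, -0.5034]

0.3317 -0.4928 1.4205 0.7511 -0.5430 -0.5034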